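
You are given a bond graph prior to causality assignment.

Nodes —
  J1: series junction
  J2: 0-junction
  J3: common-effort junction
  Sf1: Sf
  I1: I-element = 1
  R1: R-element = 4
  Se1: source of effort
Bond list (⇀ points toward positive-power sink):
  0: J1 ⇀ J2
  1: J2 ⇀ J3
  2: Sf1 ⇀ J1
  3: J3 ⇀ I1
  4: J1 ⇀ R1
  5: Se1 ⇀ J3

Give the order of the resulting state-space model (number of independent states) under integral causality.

β2 →Sf1  (source Sf1 imposes f)
β5 →J3  (Se1: effort source, stroke at far end)
β0 →J1  (J1: bond 2 brought flow, rest push out)
β4 →J1  (J1 flow already set via bond 2)
β1 →J2  (closing 0-jn rule on J2)
β3 →I1  (J3 effort already set via bond 5)

1  (I1 all integral)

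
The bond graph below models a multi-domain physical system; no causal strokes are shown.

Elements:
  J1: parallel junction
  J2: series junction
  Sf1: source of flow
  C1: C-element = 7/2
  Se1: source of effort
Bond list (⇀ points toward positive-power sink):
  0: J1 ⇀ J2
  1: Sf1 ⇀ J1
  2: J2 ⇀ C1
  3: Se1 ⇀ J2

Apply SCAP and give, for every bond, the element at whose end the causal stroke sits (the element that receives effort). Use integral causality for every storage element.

#1 stroke→Sf1  (Sf1: flow source, stroke at near end)
#3 stroke→J2  (source Se1 imposes e)
#0 stroke→J1  (J1 needs exactly one e-in)
#2 stroke→J2  (J2 flow already set via bond 0)

β0 stroke→J1
β1 stroke→Sf1
β2 stroke→J2
β3 stroke→J2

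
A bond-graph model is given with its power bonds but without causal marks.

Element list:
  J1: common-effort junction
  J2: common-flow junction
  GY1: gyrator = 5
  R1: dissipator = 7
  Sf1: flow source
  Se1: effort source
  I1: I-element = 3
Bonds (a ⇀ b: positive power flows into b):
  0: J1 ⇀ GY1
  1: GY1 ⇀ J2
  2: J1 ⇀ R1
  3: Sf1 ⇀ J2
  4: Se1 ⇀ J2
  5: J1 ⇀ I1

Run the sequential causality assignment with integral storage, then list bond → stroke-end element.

β3 stroke at Sf1  (Sf1: flow source, stroke at near end)
β4 stroke at J2  (Se1 (Se) sets effort on bond)
β1 stroke at J2  (common-f at J2 fixed by 3)
β0 stroke at J1  (GY1 both-in/both-out from 1)
β2 stroke at R1  (J1: bond 0 brought effort, rest push out)
β5 stroke at I1  (common-e at J1 fixed by 0)

#0 →J1
#1 →J2
#2 →R1
#3 →Sf1
#4 →J2
#5 →I1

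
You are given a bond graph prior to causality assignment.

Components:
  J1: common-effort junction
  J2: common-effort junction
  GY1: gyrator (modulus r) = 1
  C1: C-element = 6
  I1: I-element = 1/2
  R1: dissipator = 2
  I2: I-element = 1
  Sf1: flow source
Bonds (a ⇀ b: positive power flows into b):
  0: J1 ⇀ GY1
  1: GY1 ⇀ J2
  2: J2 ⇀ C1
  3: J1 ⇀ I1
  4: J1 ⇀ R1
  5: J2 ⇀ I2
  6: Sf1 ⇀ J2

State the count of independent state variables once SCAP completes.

3  (C1, I1, I2 all integral)

b6 stroke→Sf1  (Sf1 (Sf) sets flow on bond)
b2 stroke→J2  (C1 outputs effort q/C1)
b1 stroke→GY1  (common-e at J2 fixed by 2)
b5 stroke→I2  (common-e at J2 fixed by 2)
b0 stroke→GY1  (GY GY1: same side as bond 1)
b3 stroke→I1  (I1 outputs flow p/I1)
b4 stroke→J1  (J1 needs exactly one e-in)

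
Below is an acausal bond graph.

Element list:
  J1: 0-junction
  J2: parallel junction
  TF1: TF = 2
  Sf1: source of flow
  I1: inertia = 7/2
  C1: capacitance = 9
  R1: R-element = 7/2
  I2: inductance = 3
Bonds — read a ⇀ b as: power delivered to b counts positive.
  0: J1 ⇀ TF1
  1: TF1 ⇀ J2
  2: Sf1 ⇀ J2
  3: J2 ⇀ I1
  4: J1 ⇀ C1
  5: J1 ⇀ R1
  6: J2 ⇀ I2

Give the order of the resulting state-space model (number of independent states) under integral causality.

3  (C1, I1, I2 all integral)

bond 2 stroke at Sf1  (Sf1 (Sf) sets flow on bond)
bond 3 stroke at I1  (I1: I, integral causality)
bond 4 stroke at J1  (C1 outputs effort q/C1)
bond 0 stroke at TF1  (0-jn J1 has e-setter on 4)
bond 5 stroke at R1  (J1 effort already set via bond 4)
bond 1 stroke at J2  (through TF1, causality passes straight; one stroke at TF1)
bond 6 stroke at I2  (common-e at J2 fixed by 1)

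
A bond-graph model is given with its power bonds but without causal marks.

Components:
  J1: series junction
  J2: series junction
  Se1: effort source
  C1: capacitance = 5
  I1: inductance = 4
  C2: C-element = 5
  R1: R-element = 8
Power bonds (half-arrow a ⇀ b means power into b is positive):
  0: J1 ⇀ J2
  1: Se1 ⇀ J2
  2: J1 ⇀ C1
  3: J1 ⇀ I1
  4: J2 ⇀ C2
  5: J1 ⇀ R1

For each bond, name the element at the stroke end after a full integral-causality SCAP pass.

bond 0 →J1
bond 1 →J2
bond 2 →J1
bond 3 →I1
bond 4 →J2
bond 5 →J1

β1 stroke→J2  (Se1 (Se) sets effort on bond)
β2 stroke→J1  (prefer integral on C1)
β3 stroke→I1  (prefer integral on I1)
β0 stroke→J1  (1-jn J1 has f-setter on 3)
β5 stroke→J1  (common-f at J1 fixed by 3)
β4 stroke→J2  (1-jn J2 has f-setter on 0)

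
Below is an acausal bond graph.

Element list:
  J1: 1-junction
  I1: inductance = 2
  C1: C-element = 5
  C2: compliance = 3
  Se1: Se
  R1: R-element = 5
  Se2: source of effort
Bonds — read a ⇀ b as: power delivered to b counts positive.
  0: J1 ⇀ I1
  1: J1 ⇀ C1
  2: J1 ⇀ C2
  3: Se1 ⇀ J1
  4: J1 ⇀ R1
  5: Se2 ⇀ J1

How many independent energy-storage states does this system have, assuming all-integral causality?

#3 |J1  (source Se1 imposes e)
#5 |J1  (source Se2 imposes e)
#0 |I1  (I1: I, integral causality)
#1 |J1  (common-f at J1 fixed by 0)
#2 |J1  (J1 flow already set via bond 0)
#4 |J1  (J1 flow already set via bond 0)

3  (C1, C2, I1 all integral)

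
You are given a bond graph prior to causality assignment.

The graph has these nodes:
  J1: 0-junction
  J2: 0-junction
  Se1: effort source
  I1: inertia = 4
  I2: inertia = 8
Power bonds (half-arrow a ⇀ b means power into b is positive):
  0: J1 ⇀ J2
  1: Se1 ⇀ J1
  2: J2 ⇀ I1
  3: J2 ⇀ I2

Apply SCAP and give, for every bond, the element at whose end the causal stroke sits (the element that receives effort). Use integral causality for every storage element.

β1 →J1  (Se1: effort source, stroke at far end)
β0 →J2  (J1: bond 1 brought effort, rest push out)
β2 →I1  (J2 effort already set via bond 0)
β3 →I2  (J2: bond 0 brought effort, rest push out)

#0 stroke→J2
#1 stroke→J1
#2 stroke→I1
#3 stroke→I2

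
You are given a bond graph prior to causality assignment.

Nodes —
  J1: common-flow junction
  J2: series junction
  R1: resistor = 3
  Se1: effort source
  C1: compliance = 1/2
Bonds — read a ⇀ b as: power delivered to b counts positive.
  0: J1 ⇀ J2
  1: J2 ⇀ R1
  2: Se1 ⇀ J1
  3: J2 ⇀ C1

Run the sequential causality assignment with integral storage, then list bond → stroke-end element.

β2 stroke at J1  (Se1 (Se) sets effort on bond)
β0 stroke at J2  (closing 1-jn rule on J1)
β3 stroke at J2  (C1: C, integral causality)
β1 stroke at R1  (J2: last free bond brings flow in)

β0 →J2
β1 →R1
β2 →J1
β3 →J2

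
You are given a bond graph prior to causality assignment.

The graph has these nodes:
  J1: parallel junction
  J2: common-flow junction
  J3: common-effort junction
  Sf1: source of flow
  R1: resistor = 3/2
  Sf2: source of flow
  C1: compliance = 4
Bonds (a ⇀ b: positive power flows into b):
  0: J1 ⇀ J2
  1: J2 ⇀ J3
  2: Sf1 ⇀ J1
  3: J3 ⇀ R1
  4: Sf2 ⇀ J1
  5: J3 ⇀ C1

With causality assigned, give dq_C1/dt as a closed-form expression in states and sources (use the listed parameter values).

dq_C1/dt = F_Sf1 + F_Sf2 - q_C1/6

b2 →Sf1  (source Sf1 imposes f)
b4 →Sf2  (source Sf2 imposes f)
b0 →J1  (closing 0-jn rule on J1)
b1 →J2  (1-jn J2 has f-setter on 0)
b5 →J3  (C1: C, integral causality)
b3 →R1  (0-jn J3 has e-setter on 5)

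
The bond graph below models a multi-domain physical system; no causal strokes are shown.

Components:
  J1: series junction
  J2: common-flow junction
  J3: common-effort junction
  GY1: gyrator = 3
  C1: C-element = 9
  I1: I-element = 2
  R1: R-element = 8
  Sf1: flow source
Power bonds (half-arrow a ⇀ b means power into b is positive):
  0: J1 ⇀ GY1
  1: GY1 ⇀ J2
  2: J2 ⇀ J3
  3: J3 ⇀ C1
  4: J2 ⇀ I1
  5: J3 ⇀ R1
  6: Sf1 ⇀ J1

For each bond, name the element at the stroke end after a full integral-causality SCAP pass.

bond 6 →Sf1  (Sf1 (Sf) sets flow on bond)
bond 0 →J1  (J1 flow already set via bond 6)
bond 1 →J2  (GY1 both-in/both-out from 0)
bond 3 →J3  (C1: C, integral causality)
bond 2 →J2  (common-e at J3 fixed by 3)
bond 5 →R1  (common-e at J3 fixed by 3)
bond 4 →I1  (J2 needs exactly one f-in)

β0 |J1
β1 |J2
β2 |J2
β3 |J3
β4 |I1
β5 |R1
β6 |Sf1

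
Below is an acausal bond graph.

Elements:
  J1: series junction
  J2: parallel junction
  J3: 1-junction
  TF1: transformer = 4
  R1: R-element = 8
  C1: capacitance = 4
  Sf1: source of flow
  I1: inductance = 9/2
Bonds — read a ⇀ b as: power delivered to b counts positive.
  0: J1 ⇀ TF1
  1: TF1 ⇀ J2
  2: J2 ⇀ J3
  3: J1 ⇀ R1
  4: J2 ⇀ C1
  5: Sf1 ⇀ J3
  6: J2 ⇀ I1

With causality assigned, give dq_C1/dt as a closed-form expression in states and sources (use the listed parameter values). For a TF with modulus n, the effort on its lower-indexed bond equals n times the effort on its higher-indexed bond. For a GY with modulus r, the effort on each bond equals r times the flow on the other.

β5 |Sf1  (Sf1 (Sf) sets flow on bond)
β2 |J3  (common-f at J3 fixed by 5)
β4 |J2  (C1 integral (e out))
β1 |TF1  (common-e at J2 fixed by 4)
β6 |I1  (J2: bond 4 brought effort, rest push out)
β0 |J1  (TF1: transformer flips bond 1)
β3 |R1  (only one flow-in slot at J1)

dq_C1/dt = -F_Sf1 - 2*p_I1/9 - q_C1/2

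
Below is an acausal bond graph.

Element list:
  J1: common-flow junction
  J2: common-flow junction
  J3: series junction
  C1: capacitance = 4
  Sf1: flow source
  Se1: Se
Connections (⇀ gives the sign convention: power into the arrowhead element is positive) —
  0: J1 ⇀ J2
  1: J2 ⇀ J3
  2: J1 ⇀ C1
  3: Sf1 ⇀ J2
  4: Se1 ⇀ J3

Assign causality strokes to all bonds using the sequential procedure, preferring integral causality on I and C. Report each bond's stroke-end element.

b3 stroke at Sf1  (Sf1 (Sf) sets flow on bond)
b4 stroke at J3  (Se1 (Se) sets effort on bond)
b0 stroke at J2  (J2 flow already set via bond 3)
b1 stroke at J2  (common-f at J2 fixed by 3)
b2 stroke at J1  (J1 flow already set via bond 0)

bond 0 stroke→J2
bond 1 stroke→J2
bond 2 stroke→J1
bond 3 stroke→Sf1
bond 4 stroke→J3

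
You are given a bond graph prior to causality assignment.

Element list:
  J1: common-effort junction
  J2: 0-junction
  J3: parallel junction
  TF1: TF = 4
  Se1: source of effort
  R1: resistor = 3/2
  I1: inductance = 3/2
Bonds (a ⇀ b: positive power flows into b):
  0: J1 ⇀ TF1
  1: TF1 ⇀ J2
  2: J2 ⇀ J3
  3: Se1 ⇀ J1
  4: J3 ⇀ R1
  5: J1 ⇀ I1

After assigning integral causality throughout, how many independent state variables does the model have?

1  (I1 all integral)

#3 stroke at J1  (Se1 (Se) sets effort on bond)
#0 stroke at TF1  (J1: bond 3 brought effort, rest push out)
#5 stroke at I1  (0-jn J1 has e-setter on 3)
#1 stroke at J2  (TF1: transformer flips bond 0)
#2 stroke at J3  (J2: bond 1 brought effort, rest push out)
#4 stroke at R1  (0-jn J3 has e-setter on 2)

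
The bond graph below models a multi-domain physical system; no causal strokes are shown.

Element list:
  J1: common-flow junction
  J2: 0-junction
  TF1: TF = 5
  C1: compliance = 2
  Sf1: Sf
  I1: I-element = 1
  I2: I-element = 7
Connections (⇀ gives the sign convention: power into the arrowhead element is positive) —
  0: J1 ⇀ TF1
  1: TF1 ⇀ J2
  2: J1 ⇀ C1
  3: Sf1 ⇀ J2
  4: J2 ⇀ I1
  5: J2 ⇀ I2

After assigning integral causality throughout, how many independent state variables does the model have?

3  (C1, I1, I2 all integral)

#3 →Sf1  (Sf1 (Sf) sets flow on bond)
#2 →J1  (C1 integral (e out))
#0 →TF1  (J1 needs exactly one f-in)
#1 →J2  (through TF1, causality passes straight; one stroke at TF1)
#4 →I1  (J2: bond 1 brought effort, rest push out)
#5 →I2  (common-e at J2 fixed by 1)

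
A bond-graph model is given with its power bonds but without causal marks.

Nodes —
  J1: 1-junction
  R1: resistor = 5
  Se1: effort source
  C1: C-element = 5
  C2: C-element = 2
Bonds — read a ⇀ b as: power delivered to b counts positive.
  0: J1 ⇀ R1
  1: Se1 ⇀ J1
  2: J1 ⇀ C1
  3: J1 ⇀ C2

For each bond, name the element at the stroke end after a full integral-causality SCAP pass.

bond 0 stroke at R1
bond 1 stroke at J1
bond 2 stroke at J1
bond 3 stroke at J1

b1 stroke at J1  (Se1: effort source, stroke at far end)
b2 stroke at J1  (prefer integral on C1)
b3 stroke at J1  (C2 outputs effort q/C2)
b0 stroke at R1  (J1 needs exactly one f-in)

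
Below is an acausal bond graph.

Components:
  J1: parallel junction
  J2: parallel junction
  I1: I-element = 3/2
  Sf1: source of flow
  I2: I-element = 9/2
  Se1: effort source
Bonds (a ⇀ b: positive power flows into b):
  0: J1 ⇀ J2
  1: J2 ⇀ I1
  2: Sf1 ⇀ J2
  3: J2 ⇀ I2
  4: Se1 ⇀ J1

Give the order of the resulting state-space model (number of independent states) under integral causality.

#2 stroke at Sf1  (Sf1 fixes flow; stroke at Sf1)
#4 stroke at J1  (Se1 (Se) sets effort on bond)
#0 stroke at J2  (0-jn J1 has e-setter on 4)
#1 stroke at I1  (J2 effort already set via bond 0)
#3 stroke at I2  (J2 effort already set via bond 0)

2  (I1, I2 all integral)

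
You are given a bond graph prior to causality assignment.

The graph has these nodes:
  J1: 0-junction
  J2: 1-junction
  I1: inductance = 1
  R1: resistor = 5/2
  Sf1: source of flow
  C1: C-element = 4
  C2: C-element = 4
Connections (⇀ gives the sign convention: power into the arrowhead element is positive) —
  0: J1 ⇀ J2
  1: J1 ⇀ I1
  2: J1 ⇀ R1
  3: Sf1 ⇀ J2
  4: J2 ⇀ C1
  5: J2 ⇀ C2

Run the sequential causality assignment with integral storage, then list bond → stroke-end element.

b3 |Sf1  (source Sf1 imposes f)
b0 |J2  (common-f at J2 fixed by 3)
b4 |J2  (common-f at J2 fixed by 3)
b5 |J2  (J2 flow already set via bond 3)
b1 |I1  (prefer integral on I1)
b2 |J1  (only one effort-in slot at J1)

β0 |J2
β1 |I1
β2 |J1
β3 |Sf1
β4 |J2
β5 |J2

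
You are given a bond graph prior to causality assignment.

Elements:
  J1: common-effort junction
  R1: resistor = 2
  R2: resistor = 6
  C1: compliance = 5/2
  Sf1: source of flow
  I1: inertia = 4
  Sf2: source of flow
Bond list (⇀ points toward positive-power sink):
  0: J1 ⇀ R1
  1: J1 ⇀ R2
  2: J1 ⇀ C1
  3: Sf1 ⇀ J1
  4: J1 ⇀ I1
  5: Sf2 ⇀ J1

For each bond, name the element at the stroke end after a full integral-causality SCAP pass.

#0 stroke at R1
#1 stroke at R2
#2 stroke at J1
#3 stroke at Sf1
#4 stroke at I1
#5 stroke at Sf2

bond 3 stroke→Sf1  (Sf1: flow source, stroke at near end)
bond 5 stroke→Sf2  (Sf2: flow source, stroke at near end)
bond 2 stroke→J1  (C1 outputs effort q/C1)
bond 0 stroke→R1  (common-e at J1 fixed by 2)
bond 1 stroke→R2  (common-e at J1 fixed by 2)
bond 4 stroke→I1  (J1: bond 2 brought effort, rest push out)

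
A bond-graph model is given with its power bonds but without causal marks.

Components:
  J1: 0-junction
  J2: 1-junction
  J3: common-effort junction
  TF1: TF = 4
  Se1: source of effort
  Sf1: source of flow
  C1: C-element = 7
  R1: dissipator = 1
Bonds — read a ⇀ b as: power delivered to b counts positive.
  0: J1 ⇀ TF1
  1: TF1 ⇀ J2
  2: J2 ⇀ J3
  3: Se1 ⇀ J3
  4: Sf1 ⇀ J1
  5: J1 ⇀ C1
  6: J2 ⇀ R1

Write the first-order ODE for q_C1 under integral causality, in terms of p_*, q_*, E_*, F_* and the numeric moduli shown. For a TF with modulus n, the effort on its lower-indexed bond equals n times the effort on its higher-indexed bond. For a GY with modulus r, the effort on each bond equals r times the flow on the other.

dq_C1/dt = E_Se1/4 + F_Sf1 - q_C1/112

β3 stroke at J3  (Se1: effort source, stroke at far end)
β4 stroke at Sf1  (Sf1 fixes flow; stroke at Sf1)
β2 stroke at J2  (J3 effort already set via bond 3)
β5 stroke at J1  (C1 integral (e out))
β0 stroke at TF1  (common-e at J1 fixed by 5)
β1 stroke at J2  (TF1: transformer flips bond 0)
β6 stroke at R1  (only one flow-in slot at J2)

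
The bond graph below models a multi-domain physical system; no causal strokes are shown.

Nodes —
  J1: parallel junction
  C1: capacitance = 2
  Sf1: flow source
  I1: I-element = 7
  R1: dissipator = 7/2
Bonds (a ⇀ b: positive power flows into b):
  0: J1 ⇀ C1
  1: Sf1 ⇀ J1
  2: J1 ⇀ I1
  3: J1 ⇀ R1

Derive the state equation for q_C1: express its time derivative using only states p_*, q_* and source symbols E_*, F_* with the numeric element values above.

#1 stroke→Sf1  (source Sf1 imposes f)
#0 stroke→J1  (prefer integral on C1)
#2 stroke→I1  (J1: bond 0 brought effort, rest push out)
#3 stroke→R1  (J1 effort already set via bond 0)

dq_C1/dt = F_Sf1 - p_I1/7 - q_C1/7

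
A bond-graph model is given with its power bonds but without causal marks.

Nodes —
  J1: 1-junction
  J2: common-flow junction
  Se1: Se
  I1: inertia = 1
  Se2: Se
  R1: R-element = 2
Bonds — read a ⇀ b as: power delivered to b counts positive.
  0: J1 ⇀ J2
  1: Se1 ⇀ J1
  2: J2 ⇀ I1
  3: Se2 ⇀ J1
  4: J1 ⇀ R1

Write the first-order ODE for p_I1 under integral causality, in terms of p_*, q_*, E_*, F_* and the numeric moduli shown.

dp_I1/dt = E_Se1 + E_Se2 - 2*p_I1

#1 |J1  (source Se1 imposes e)
#3 |J1  (Se2 (Se) sets effort on bond)
#2 |I1  (I1 integral (f out))
#0 |J2  (common-f at J2 fixed by 2)
#4 |J1  (J1: bond 0 brought flow, rest push out)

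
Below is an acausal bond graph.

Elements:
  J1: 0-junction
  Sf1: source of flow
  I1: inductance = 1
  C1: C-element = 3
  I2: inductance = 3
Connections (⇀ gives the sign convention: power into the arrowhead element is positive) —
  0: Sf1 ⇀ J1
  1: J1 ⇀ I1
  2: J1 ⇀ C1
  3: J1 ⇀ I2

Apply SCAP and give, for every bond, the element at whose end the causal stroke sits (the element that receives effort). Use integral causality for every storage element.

b0 stroke→Sf1  (source Sf1 imposes f)
b1 stroke→I1  (I1 integral (f out))
b2 stroke→J1  (C1 outputs effort q/C1)
b3 stroke→I2  (J1 effort already set via bond 2)

#0 stroke at Sf1
#1 stroke at I1
#2 stroke at J1
#3 stroke at I2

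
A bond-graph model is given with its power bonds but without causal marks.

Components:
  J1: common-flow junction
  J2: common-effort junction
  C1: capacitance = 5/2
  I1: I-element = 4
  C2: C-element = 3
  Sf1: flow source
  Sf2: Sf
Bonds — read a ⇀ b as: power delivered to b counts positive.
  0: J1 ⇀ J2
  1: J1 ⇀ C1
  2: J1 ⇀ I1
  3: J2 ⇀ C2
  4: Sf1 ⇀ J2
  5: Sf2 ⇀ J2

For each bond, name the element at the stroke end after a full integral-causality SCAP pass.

b4 stroke→Sf1  (Sf1 fixes flow; stroke at Sf1)
b5 stroke→Sf2  (source Sf2 imposes f)
b1 stroke→J1  (C1: C, integral causality)
b2 stroke→I1  (I1 outputs flow p/I1)
b0 stroke→J1  (common-f at J1 fixed by 2)
b3 stroke→J2  (only one effort-in slot at J2)

bond 0 |J1
bond 1 |J1
bond 2 |I1
bond 3 |J2
bond 4 |Sf1
bond 5 |Sf2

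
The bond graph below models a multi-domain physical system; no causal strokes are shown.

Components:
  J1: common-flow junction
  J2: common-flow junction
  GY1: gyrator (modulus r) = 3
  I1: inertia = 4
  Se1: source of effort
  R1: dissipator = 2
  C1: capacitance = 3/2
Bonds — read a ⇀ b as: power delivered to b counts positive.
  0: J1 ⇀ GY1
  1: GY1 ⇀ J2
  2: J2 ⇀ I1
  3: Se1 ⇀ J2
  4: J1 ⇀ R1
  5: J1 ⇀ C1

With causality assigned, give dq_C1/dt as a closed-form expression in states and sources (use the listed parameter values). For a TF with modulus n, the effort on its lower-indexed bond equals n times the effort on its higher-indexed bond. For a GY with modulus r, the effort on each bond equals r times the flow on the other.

#3 |J2  (Se1 fixes effort; stroke away)
#2 |I1  (I1 integral (f out))
#1 |J2  (common-f at J2 fixed by 2)
#0 |J1  (GY GY1: same side as bond 1)
#5 |J1  (C1 outputs effort q/C1)
#4 |R1  (J1 needs exactly one f-in)

dq_C1/dt = -3*p_I1/8 - q_C1/3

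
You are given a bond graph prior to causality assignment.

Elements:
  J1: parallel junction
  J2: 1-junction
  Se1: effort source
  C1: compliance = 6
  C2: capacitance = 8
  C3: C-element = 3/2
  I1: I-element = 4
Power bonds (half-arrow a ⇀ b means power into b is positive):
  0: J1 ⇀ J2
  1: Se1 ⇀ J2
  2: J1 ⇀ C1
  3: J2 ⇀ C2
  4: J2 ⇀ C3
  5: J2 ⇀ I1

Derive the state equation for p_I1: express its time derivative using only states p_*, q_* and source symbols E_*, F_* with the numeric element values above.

dp_I1/dt = E_Se1 + q_C1/6 - q_C2/8 - 2*q_C3/3

#1 stroke→J2  (Se1 fixes effort; stroke away)
#2 stroke→J1  (C1 outputs effort q/C1)
#0 stroke→J2  (common-e at J1 fixed by 2)
#3 stroke→J2  (C2: C, integral causality)
#4 stroke→J2  (C3 outputs effort q/C3)
#5 stroke→I1  (only one flow-in slot at J2)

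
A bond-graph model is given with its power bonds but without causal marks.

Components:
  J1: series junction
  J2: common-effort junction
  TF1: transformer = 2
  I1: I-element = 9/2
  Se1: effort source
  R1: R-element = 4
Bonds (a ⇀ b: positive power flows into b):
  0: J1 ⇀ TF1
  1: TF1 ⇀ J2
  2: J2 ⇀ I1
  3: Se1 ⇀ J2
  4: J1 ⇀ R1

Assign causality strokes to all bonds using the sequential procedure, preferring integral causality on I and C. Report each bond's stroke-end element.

b3 stroke→J2  (source Se1 imposes e)
b1 stroke→TF1  (J2: bond 3 brought effort, rest push out)
b2 stroke→I1  (0-jn J2 has e-setter on 3)
b0 stroke→J1  (TF TF1: opposite of bond 1)
b4 stroke→R1  (J1: last free bond brings flow in)

#0 →J1
#1 →TF1
#2 →I1
#3 →J2
#4 →R1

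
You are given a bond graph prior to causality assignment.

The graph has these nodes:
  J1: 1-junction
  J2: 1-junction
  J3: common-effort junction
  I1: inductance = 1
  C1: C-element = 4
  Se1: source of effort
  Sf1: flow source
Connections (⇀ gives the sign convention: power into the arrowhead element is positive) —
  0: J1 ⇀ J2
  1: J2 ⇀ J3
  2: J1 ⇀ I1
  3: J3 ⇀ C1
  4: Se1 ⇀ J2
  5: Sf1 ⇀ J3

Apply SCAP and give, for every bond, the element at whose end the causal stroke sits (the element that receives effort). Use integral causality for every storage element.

bond 0 |J1
bond 1 |J2
bond 2 |I1
bond 3 |J3
bond 4 |J2
bond 5 |Sf1

β4 |J2  (source Se1 imposes e)
β5 |Sf1  (Sf1 fixes flow; stroke at Sf1)
β2 |I1  (I1 integral (f out))
β0 |J1  (J1: bond 2 brought flow, rest push out)
β1 |J2  (J2: bond 0 brought flow, rest push out)
β3 |J3  (J3 needs exactly one e-in)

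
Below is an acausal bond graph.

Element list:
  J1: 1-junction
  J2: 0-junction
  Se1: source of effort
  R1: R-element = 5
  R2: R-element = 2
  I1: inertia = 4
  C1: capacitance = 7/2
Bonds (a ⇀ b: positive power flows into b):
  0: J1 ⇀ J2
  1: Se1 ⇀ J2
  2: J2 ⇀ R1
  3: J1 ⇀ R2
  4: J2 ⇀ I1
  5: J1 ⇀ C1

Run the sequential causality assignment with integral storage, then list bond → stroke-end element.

bond 0 →J1
bond 1 →J2
bond 2 →R1
bond 3 →R2
bond 4 →I1
bond 5 →J1

β1 →J2  (source Se1 imposes e)
β0 →J1  (0-jn J2 has e-setter on 1)
β2 →R1  (J2 effort already set via bond 1)
β4 →I1  (common-e at J2 fixed by 1)
β5 →J1  (prefer integral on C1)
β3 →R2  (J1 needs exactly one f-in)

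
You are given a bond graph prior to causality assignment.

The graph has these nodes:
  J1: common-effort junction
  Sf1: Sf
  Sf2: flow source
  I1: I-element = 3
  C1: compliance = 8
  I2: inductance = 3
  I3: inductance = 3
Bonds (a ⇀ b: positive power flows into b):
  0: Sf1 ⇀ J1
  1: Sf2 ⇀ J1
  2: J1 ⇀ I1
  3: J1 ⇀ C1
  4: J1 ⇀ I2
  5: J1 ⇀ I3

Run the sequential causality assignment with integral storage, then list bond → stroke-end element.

#0 →Sf1  (source Sf1 imposes f)
#1 →Sf2  (Sf2: flow source, stroke at near end)
#2 →I1  (I1 outputs flow p/I1)
#3 →J1  (C1: C, integral causality)
#4 →I2  (J1 effort already set via bond 3)
#5 →I3  (J1 effort already set via bond 3)

b0 stroke at Sf1
b1 stroke at Sf2
b2 stroke at I1
b3 stroke at J1
b4 stroke at I2
b5 stroke at I3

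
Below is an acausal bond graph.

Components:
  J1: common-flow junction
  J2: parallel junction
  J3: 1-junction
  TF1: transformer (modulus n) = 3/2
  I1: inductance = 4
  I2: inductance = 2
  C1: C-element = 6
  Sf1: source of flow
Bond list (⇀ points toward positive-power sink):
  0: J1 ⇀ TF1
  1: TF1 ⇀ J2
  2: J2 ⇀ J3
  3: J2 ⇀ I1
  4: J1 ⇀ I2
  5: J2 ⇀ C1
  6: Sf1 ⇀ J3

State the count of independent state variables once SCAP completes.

3  (C1, I1, I2 all integral)

bond 6 |Sf1  (Sf1 (Sf) sets flow on bond)
bond 2 |J3  (common-f at J3 fixed by 6)
bond 3 |I1  (prefer integral on I1)
bond 4 |I2  (I2: I, integral causality)
bond 0 |J1  (J1: bond 4 brought flow, rest push out)
bond 1 |TF1  (TF1 one-in-one-out from 0)
bond 5 |J2  (J2 needs exactly one e-in)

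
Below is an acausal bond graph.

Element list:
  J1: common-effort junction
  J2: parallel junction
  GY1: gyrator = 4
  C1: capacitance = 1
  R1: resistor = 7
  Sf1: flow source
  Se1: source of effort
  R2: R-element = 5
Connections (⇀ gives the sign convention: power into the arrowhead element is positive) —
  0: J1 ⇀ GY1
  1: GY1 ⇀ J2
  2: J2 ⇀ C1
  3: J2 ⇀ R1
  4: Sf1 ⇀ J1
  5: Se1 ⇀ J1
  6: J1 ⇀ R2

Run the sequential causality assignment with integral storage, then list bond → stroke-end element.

#0 stroke at GY1
#1 stroke at GY1
#2 stroke at J2
#3 stroke at R1
#4 stroke at Sf1
#5 stroke at J1
#6 stroke at R2

β4 |Sf1  (Sf1 fixes flow; stroke at Sf1)
β5 |J1  (source Se1 imposes e)
β0 |GY1  (common-e at J1 fixed by 5)
β6 |R2  (common-e at J1 fixed by 5)
β1 |GY1  (GY GY1: same side as bond 0)
β2 |J2  (prefer integral on C1)
β3 |R1  (common-e at J2 fixed by 2)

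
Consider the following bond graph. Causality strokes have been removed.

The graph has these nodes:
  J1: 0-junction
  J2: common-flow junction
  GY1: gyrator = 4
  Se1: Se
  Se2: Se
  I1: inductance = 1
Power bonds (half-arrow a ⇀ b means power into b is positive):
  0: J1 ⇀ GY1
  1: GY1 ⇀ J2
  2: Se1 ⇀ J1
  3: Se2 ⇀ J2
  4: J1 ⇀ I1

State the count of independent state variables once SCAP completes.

1  (I1 all integral)

bond 2 |J1  (Se1 (Se) sets effort on bond)
bond 3 |J2  (Se2 (Se) sets effort on bond)
bond 0 |GY1  (J1 effort already set via bond 2)
bond 4 |I1  (0-jn J1 has e-setter on 2)
bond 1 |GY1  (closing 1-jn rule on J2)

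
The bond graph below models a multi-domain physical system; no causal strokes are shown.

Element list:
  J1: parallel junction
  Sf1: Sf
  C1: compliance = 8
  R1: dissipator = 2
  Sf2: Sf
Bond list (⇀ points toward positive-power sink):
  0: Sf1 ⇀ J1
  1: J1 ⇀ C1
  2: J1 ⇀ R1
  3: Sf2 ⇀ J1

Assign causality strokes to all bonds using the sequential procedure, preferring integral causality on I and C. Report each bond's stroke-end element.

#0 |Sf1  (source Sf1 imposes f)
#3 |Sf2  (Sf2 fixes flow; stroke at Sf2)
#1 |J1  (C1: C, integral causality)
#2 |R1  (J1: bond 1 brought effort, rest push out)

#0 stroke→Sf1
#1 stroke→J1
#2 stroke→R1
#3 stroke→Sf2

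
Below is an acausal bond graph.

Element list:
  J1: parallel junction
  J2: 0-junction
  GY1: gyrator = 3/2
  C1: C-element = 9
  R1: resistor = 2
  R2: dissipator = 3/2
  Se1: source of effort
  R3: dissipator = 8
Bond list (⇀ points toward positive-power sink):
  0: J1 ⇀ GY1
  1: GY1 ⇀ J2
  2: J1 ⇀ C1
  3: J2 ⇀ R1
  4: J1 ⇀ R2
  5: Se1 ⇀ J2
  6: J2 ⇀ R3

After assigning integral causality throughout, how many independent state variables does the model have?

1  (C1 all integral)

b5 →J2  (Se1: effort source, stroke at far end)
b1 →GY1  (J2 effort already set via bond 5)
b3 →R1  (common-e at J2 fixed by 5)
b6 →R3  (J2: bond 5 brought effort, rest push out)
b0 →GY1  (GY1 both-in/both-out from 1)
b2 →J1  (C1 outputs effort q/C1)
b4 →R2  (0-jn J1 has e-setter on 2)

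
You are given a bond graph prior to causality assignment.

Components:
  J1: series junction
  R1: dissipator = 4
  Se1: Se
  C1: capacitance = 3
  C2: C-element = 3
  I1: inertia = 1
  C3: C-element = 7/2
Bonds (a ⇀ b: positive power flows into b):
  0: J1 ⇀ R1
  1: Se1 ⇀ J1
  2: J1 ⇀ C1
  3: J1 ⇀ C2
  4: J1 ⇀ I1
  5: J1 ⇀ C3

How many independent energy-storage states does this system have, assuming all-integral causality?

β1 stroke→J1  (source Se1 imposes e)
β2 stroke→J1  (prefer integral on C1)
β3 stroke→J1  (C2 integral (e out))
β4 stroke→I1  (I1 integral (f out))
β0 stroke→J1  (J1 flow already set via bond 4)
β5 stroke→J1  (J1: bond 4 brought flow, rest push out)

4  (C1, C2, C3, I1 all integral)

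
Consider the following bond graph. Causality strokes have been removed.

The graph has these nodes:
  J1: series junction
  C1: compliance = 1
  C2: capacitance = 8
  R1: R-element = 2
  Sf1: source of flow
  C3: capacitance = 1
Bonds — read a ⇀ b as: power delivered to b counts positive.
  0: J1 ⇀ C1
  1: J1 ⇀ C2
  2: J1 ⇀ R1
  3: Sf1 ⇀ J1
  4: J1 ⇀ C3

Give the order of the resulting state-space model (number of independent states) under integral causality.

bond 3 stroke→Sf1  (Sf1 fixes flow; stroke at Sf1)
bond 0 stroke→J1  (J1: bond 3 brought flow, rest push out)
bond 1 stroke→J1  (1-jn J1 has f-setter on 3)
bond 2 stroke→J1  (J1 flow already set via bond 3)
bond 4 stroke→J1  (J1: bond 3 brought flow, rest push out)

3  (C1, C2, C3 all integral)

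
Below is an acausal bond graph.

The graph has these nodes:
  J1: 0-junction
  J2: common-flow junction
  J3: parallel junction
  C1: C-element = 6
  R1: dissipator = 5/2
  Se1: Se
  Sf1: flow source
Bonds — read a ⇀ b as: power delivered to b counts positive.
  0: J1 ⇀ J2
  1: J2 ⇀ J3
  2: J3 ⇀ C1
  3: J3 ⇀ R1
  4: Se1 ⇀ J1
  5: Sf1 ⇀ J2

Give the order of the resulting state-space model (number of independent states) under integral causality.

1  (C1 all integral)

β4 →J1  (Se1 fixes effort; stroke away)
β5 →Sf1  (Sf1 (Sf) sets flow on bond)
β0 →J2  (common-e at J1 fixed by 4)
β1 →J2  (1-jn J2 has f-setter on 5)
β2 →J3  (C1 outputs effort q/C1)
β3 →R1  (J3 effort already set via bond 2)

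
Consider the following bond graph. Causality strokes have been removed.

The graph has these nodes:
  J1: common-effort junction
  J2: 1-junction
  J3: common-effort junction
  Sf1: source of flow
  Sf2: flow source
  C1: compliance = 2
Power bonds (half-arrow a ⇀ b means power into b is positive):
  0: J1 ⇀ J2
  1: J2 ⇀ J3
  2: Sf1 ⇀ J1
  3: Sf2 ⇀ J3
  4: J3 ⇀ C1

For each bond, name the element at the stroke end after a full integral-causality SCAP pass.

#2 stroke→Sf1  (Sf1 fixes flow; stroke at Sf1)
#3 stroke→Sf2  (Sf2: flow source, stroke at near end)
#0 stroke→J1  (J1 needs exactly one e-in)
#1 stroke→J2  (J2 flow already set via bond 0)
#4 stroke→J3  (J3: last free bond brings effort in)

#0 stroke→J1
#1 stroke→J2
#2 stroke→Sf1
#3 stroke→Sf2
#4 stroke→J3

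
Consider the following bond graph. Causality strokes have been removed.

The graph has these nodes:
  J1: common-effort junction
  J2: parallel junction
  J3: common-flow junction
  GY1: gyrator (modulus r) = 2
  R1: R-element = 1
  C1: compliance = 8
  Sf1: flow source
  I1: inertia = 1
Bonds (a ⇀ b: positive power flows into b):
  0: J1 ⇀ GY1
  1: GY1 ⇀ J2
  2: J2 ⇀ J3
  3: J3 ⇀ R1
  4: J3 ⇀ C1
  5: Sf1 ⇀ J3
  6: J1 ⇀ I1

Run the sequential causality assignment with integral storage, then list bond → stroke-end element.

β0 stroke→J1
β1 stroke→J2
β2 stroke→J3
β3 stroke→J3
β4 stroke→J3
β5 stroke→Sf1
β6 stroke→I1

bond 5 |Sf1  (Sf1 fixes flow; stroke at Sf1)
bond 2 |J3  (common-f at J3 fixed by 5)
bond 3 |J3  (J3: bond 5 brought flow, rest push out)
bond 4 |J3  (1-jn J3 has f-setter on 5)
bond 1 |J2  (J2: last free bond brings effort in)
bond 0 |J1  (through GY1, causality inverts; strokes same side of GY1)
bond 6 |I1  (common-e at J1 fixed by 0)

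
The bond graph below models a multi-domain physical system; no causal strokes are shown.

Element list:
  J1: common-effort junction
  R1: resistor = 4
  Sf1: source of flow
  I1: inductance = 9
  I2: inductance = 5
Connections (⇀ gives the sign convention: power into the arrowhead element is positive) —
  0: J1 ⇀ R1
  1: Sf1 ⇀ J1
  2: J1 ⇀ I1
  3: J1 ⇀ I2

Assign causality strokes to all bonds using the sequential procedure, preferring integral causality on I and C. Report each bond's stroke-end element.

b1 stroke→Sf1  (Sf1 (Sf) sets flow on bond)
b2 stroke→I1  (prefer integral on I1)
b3 stroke→I2  (prefer integral on I2)
b0 stroke→J1  (only one effort-in slot at J1)

#0 stroke→J1
#1 stroke→Sf1
#2 stroke→I1
#3 stroke→I2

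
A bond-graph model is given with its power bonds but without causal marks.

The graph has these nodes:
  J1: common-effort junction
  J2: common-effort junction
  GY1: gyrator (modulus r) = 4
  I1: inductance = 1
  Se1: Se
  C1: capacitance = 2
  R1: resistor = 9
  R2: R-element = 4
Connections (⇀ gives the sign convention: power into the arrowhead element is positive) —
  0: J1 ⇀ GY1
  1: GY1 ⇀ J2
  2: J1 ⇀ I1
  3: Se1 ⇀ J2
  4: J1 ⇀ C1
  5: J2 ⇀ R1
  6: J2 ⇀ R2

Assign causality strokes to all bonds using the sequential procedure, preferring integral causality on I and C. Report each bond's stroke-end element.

b3 stroke at J2  (Se1 (Se) sets effort on bond)
b1 stroke at GY1  (0-jn J2 has e-setter on 3)
b5 stroke at R1  (J2 effort already set via bond 3)
b6 stroke at R2  (common-e at J2 fixed by 3)
b0 stroke at GY1  (GY1: gyrator matches bond 1)
b2 stroke at I1  (I1: I, integral causality)
b4 stroke at J1  (J1 needs exactly one e-in)

β0 stroke→GY1
β1 stroke→GY1
β2 stroke→I1
β3 stroke→J2
β4 stroke→J1
β5 stroke→R1
β6 stroke→R2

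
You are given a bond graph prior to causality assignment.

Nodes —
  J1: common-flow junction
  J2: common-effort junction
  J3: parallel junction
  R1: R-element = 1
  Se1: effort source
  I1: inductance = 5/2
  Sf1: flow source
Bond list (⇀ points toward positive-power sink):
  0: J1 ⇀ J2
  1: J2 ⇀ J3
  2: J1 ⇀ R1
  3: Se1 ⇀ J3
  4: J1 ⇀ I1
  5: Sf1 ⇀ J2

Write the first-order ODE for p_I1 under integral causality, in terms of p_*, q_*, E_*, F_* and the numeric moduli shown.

dp_I1/dt = -E_Se1 - 2*p_I1/5

b3 |J3  (Se1 fixes effort; stroke away)
b5 |Sf1  (Sf1: flow source, stroke at near end)
b1 |J2  (J3 effort already set via bond 3)
b0 |J1  (0-jn J2 has e-setter on 1)
b4 |I1  (I1 integral (f out))
b2 |J1  (J1 flow already set via bond 4)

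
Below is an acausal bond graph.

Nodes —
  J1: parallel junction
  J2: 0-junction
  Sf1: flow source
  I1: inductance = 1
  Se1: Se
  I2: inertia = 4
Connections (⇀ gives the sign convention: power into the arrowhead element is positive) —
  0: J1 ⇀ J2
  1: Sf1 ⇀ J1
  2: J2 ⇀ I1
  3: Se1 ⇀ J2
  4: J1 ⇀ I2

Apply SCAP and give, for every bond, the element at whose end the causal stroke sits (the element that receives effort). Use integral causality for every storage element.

bond 0 →J1
bond 1 →Sf1
bond 2 →I1
bond 3 →J2
bond 4 →I2

b1 |Sf1  (source Sf1 imposes f)
b3 |J2  (Se1: effort source, stroke at far end)
b0 |J1  (J2 effort already set via bond 3)
b2 |I1  (J2 effort already set via bond 3)
b4 |I2  (J1: bond 0 brought effort, rest push out)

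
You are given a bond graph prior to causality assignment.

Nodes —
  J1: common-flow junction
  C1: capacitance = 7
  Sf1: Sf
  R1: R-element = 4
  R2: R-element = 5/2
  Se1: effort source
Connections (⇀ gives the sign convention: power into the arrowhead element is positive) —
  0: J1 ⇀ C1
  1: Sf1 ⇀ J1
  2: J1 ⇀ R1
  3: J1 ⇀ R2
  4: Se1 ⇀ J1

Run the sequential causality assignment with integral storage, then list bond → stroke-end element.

b1 →Sf1  (Sf1 fixes flow; stroke at Sf1)
b4 →J1  (source Se1 imposes e)
b0 →J1  (J1 flow already set via bond 1)
b2 →J1  (J1 flow already set via bond 1)
b3 →J1  (common-f at J1 fixed by 1)

bond 0 →J1
bond 1 →Sf1
bond 2 →J1
bond 3 →J1
bond 4 →J1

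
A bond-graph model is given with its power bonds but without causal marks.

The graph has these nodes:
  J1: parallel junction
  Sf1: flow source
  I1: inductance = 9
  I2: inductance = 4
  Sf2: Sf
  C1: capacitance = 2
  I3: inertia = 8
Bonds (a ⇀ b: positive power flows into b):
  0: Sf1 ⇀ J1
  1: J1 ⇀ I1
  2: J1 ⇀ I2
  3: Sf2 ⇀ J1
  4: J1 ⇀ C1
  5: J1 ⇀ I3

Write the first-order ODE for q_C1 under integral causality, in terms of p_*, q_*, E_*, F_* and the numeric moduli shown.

dq_C1/dt = F_Sf1 + F_Sf2 - p_I1/9 - p_I2/4 - p_I3/8

b0 →Sf1  (Sf1 (Sf) sets flow on bond)
b3 →Sf2  (Sf2 fixes flow; stroke at Sf2)
b1 →I1  (I1 outputs flow p/I1)
b2 →I2  (prefer integral on I2)
b4 →J1  (prefer integral on C1)
b5 →I3  (J1: bond 4 brought effort, rest push out)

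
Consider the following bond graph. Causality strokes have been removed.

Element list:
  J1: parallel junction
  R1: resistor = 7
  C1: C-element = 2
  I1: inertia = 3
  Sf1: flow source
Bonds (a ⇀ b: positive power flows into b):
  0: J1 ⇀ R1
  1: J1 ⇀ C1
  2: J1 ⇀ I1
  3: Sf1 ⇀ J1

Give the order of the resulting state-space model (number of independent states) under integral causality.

2  (C1, I1 all integral)

b3 stroke→Sf1  (source Sf1 imposes f)
b1 stroke→J1  (C1 outputs effort q/C1)
b0 stroke→R1  (J1: bond 1 brought effort, rest push out)
b2 stroke→I1  (J1 effort already set via bond 1)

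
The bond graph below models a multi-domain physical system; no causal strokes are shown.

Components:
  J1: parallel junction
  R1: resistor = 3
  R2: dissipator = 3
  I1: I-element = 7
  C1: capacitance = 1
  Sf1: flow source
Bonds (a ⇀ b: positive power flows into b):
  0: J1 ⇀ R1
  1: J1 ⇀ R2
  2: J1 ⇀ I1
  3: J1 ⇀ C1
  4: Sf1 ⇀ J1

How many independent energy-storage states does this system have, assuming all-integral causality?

b4 |Sf1  (Sf1 fixes flow; stroke at Sf1)
b2 |I1  (I1: I, integral causality)
b3 |J1  (prefer integral on C1)
b0 |R1  (0-jn J1 has e-setter on 3)
b1 |R2  (J1 effort already set via bond 3)

2  (C1, I1 all integral)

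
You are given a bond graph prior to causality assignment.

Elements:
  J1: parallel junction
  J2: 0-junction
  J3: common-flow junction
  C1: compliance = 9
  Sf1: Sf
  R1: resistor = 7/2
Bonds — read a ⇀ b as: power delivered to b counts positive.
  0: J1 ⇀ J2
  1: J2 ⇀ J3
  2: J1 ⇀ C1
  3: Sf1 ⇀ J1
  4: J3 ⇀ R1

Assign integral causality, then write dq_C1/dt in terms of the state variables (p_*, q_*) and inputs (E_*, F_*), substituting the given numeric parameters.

β3 →Sf1  (Sf1 fixes flow; stroke at Sf1)
β2 →J1  (prefer integral on C1)
β0 →J2  (0-jn J1 has e-setter on 2)
β1 →J3  (0-jn J2 has e-setter on 0)
β4 →R1  (J3 needs exactly one f-in)

dq_C1/dt = F_Sf1 - 2*q_C1/63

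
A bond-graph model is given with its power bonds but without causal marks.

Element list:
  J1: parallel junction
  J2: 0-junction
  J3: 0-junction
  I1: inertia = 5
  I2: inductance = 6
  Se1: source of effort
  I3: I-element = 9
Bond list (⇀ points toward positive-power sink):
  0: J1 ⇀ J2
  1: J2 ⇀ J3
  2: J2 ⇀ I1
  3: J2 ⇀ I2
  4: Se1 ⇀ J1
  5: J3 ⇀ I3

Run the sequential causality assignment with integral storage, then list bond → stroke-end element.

bond 0 stroke→J2
bond 1 stroke→J3
bond 2 stroke→I1
bond 3 stroke→I2
bond 4 stroke→J1
bond 5 stroke→I3

β4 |J1  (Se1 fixes effort; stroke away)
β0 |J2  (J1: bond 4 brought effort, rest push out)
β1 |J3  (J2 effort already set via bond 0)
β2 |I1  (0-jn J2 has e-setter on 0)
β3 |I2  (J2: bond 0 brought effort, rest push out)
β5 |I3  (J3: bond 1 brought effort, rest push out)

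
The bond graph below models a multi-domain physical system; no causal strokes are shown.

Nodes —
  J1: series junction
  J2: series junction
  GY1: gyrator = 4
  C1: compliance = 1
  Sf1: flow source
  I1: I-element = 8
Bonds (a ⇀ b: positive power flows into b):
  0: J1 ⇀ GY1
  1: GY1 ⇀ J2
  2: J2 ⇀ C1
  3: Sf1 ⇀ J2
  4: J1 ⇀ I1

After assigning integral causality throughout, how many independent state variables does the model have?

2  (C1, I1 all integral)

#3 |Sf1  (Sf1 fixes flow; stroke at Sf1)
#1 |J2  (J2: bond 3 brought flow, rest push out)
#2 |J2  (J2 flow already set via bond 3)
#0 |J1  (GY1 both-in/both-out from 1)
#4 |I1  (J1: last free bond brings flow in)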